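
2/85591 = 2/85591 = 0.00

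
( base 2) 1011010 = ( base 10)90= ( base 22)42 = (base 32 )2q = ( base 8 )132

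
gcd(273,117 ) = 39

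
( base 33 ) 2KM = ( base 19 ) 7HA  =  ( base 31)2U8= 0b101100101100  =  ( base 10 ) 2860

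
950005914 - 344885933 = 605119981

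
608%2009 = 608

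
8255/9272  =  8255/9272= 0.89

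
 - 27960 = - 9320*3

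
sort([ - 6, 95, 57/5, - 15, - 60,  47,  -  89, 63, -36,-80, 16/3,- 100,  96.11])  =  [ - 100,  -  89,-80, - 60,- 36,-15, - 6, 16/3,57/5,  47, 63, 95, 96.11]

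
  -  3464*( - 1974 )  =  6837936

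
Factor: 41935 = 5^1*8387^1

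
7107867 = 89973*79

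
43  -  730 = - 687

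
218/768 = 109/384=0.28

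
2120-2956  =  -836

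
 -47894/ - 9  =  5321 +5/9 = 5321.56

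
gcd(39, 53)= 1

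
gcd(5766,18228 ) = 186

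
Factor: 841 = 29^2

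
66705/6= 22235/2= 11117.50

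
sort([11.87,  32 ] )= [11.87, 32 ]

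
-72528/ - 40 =1813 + 1/5 = 1813.20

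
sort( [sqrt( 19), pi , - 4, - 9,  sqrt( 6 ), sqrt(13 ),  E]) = [ -9, - 4, sqrt( 6),E,pi, sqrt( 13), sqrt( 19)] 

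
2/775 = 2/775 = 0.00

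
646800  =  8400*77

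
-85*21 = - 1785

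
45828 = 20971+24857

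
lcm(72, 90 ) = 360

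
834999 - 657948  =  177051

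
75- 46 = 29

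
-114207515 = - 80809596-33397919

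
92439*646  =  59715594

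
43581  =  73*597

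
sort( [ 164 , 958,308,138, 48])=[ 48,138,164,308, 958]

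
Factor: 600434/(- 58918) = -907/89 =- 89^( - 1 )*907^1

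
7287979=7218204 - - 69775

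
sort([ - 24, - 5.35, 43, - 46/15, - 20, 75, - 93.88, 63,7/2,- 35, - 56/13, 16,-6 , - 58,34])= [- 93.88,-58, - 35,  -  24, - 20, - 6, - 5.35,  -  56/13, - 46/15, 7/2, 16,34, 43, 63,  75 ]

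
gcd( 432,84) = 12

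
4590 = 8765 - 4175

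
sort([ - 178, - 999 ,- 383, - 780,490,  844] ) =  [ - 999, - 780, - 383, - 178 , 490, 844]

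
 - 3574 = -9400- - 5826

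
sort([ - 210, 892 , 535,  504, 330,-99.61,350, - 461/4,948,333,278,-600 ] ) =[  -  600,-210, - 461/4, - 99.61, 278,330,333, 350, 504 , 535,892,948 ]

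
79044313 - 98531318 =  - 19487005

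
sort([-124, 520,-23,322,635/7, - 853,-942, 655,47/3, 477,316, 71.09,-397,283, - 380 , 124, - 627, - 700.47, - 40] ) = [ - 942,-853, - 700.47, - 627, - 397, - 380, -124, - 40,-23,47/3,71.09,635/7 , 124,283,316, 322,477, 520,655 ] 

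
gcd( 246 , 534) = 6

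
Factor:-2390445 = -3^3 * 5^1 * 17707^1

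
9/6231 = 3/2077  =  0.00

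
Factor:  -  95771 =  - 13^1*53^1*139^1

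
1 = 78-77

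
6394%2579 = 1236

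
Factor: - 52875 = - 3^2*5^3*47^1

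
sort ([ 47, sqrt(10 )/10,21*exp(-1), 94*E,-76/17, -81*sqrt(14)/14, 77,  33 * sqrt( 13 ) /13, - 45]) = [ - 45, - 81 * sqrt( 14)/14,-76/17, sqrt( 10 ) /10,21*exp( - 1 ),  33*sqrt(13 )/13,47, 77 , 94*E ]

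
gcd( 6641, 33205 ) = 6641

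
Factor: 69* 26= 2^1*3^1*13^1*23^1 = 1794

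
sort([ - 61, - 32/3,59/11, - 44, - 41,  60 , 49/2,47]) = [-61, - 44, - 41,  -  32/3,59/11, 49/2,47, 60 ]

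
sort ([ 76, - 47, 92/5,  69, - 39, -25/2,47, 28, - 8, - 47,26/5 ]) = [  -  47, - 47, - 39, - 25/2, - 8, 26/5, 92/5, 28 , 47, 69, 76]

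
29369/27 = 1087 + 20/27 = 1087.74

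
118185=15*7879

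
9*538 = 4842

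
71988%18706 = 15870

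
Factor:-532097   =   - 37^1 * 73^1 * 197^1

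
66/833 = 66/833= 0.08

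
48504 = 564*86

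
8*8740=69920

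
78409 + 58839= 137248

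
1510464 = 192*7867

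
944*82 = 77408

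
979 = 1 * 979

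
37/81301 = 37/81301 = 0.00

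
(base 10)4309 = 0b1000011010101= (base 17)EF8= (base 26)69J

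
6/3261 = 2/1087=0.00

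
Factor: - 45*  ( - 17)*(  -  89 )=-68085=- 3^2*5^1*17^1*89^1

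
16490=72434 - 55944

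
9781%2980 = 841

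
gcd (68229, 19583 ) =1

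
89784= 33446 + 56338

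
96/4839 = 32/1613 =0.02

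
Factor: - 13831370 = -2^1*5^1 *7^1*17^1*59^1*197^1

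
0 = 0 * 88281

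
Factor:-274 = - 2^1*137^1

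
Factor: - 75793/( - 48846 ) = 2^( - 1)*3^( - 1)*7^( - 1 ) *1163^( -1 )*75793^1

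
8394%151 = 89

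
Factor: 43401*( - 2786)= - 2^1*3^1*7^1*17^1*23^1  *  37^1 * 199^1= - 120915186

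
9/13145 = 9/13145 = 0.00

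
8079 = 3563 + 4516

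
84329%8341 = 919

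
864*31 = 26784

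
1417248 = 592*2394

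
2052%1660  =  392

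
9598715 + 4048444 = 13647159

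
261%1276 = 261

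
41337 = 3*13779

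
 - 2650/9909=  - 2650/9909 = - 0.27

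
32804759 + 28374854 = 61179613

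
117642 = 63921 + 53721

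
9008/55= 9008/55 = 163.78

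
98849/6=16474+5/6 = 16474.83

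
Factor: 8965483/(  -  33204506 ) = -2^( - 1 )*41^(-1) * 307^(-1 )*1319^ (-1) * 2039^1*4397^1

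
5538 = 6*923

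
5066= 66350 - 61284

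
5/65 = 1/13=0.08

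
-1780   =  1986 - 3766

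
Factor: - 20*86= - 2^3*5^1*43^1=- 1720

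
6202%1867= 601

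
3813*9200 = 35079600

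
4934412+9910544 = 14844956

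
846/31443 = 6/223  =  0.03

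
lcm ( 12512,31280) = 62560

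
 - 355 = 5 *( - 71)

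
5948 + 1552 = 7500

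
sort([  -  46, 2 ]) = [ - 46,2]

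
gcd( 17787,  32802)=231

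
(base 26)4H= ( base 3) 11111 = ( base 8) 171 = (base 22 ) 5b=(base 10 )121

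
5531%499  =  42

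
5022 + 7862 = 12884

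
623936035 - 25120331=598815704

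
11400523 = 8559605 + 2840918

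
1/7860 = 1/7860 = 0.00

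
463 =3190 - 2727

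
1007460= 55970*18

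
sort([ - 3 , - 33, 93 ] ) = [ - 33, - 3,93] 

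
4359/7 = 4359/7 = 622.71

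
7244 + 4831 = 12075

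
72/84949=72/84949 = 0.00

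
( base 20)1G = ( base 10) 36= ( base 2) 100100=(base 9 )40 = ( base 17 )22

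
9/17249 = 9/17249= 0.00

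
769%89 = 57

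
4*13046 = 52184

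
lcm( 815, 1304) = 6520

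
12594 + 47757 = 60351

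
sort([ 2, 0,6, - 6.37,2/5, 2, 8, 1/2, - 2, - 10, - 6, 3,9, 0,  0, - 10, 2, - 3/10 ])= [ - 10, - 10, - 6.37,- 6, - 2 , - 3/10, 0, 0,0,2/5,1/2,2,2 , 2, 3,6, 8, 9]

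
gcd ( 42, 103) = 1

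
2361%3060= 2361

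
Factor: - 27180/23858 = - 90/79 = -2^1*3^2*5^1 * 79^(  -  1)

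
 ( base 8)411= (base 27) 9M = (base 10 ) 265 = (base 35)7K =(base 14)14D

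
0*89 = 0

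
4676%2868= 1808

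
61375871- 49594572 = 11781299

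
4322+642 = 4964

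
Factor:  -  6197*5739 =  - 35564583 = -3^1 * 1913^1 * 6197^1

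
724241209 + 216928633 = 941169842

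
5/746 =5/746 = 0.01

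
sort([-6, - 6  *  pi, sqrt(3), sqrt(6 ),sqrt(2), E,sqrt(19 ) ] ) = [ - 6*pi, - 6,sqrt( 2), sqrt( 3), sqrt( 6) , E,sqrt(19) ] 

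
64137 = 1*64137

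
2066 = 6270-4204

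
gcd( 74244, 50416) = 92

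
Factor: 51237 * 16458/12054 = 3^2*7^( - 2 )* 13^1*41^( - 1 )*211^1*5693^1 = 140543091/2009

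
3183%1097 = 989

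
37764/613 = 37764/613  =  61.61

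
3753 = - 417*( - 9 ) 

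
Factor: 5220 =2^2*3^2*5^1*29^1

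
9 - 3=6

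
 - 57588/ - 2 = 28794/1 = 28794.00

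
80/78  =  40/39 =1.03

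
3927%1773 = 381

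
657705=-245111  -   - 902816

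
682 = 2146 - 1464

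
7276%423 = 85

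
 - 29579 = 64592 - 94171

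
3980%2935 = 1045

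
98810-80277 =18533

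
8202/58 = 141 + 12/29 = 141.41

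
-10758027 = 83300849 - 94058876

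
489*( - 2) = -978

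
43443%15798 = 11847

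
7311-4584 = 2727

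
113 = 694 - 581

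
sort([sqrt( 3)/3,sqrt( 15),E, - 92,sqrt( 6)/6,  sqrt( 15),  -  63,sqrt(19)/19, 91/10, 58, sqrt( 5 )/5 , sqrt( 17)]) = [ -92, - 63,sqrt( 19 ) /19, sqrt(6 ) /6, sqrt( 5 ) /5,sqrt(3 ) /3, E,sqrt( 15),sqrt( 15), sqrt(17),  91/10, 58]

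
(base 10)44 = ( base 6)112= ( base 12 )38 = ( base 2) 101100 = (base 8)54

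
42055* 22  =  925210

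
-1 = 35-36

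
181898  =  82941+98957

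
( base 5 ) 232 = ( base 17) 3G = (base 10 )67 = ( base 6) 151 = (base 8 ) 103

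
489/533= 489/533 = 0.92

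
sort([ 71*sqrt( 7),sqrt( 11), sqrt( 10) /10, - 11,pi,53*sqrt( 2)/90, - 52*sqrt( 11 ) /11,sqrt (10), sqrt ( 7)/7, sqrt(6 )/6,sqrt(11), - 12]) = [ - 52*sqrt(11 ) /11, -12, - 11,sqrt ( 10)/10,sqrt( 7)/7,sqrt(6 )/6,  53 * sqrt ( 2)/90 , pi, sqrt(10),sqrt(11 ),sqrt (11 ) , 71*sqrt(7) ]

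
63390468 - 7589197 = 55801271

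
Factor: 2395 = 5^1*479^1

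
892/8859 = 892/8859 = 0.10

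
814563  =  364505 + 450058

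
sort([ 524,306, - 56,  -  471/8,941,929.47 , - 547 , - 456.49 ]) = [ - 547,-456.49,-471/8,-56,306, 524,929.47 , 941 ]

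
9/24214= 9/24214 =0.00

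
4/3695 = 4/3695 =0.00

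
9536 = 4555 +4981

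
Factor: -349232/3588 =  - 292/3 =-2^2*3^( - 1)*73^1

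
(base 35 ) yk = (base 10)1210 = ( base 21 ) 2FD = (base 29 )1cl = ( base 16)4BA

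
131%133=131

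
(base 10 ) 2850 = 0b101100100010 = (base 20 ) 72a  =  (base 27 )3OF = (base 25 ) 4E0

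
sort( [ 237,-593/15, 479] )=[ - 593/15, 237,479 ]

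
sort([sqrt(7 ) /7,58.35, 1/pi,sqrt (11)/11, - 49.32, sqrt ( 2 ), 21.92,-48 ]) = [ - 49.32, -48, sqrt( 11 ) /11, 1/pi, sqrt ( 7 )/7, sqrt (2),21.92,58.35 ] 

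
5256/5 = 1051 + 1/5 = 1051.20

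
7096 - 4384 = 2712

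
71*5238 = 371898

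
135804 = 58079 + 77725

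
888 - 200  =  688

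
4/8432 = 1/2108=0.00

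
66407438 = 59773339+6634099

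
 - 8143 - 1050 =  - 9193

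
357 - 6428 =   -  6071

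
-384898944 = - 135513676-249385268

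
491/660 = 491/660 = 0.74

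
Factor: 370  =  2^1 * 5^1*37^1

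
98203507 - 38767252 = 59436255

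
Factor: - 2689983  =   - 3^3*67^1*1487^1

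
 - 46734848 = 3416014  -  50150862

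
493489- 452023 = 41466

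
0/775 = 0 = 0.00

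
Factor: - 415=  -  5^1* 83^1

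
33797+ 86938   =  120735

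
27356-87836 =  - 60480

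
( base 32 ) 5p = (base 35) 5A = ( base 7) 353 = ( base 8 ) 271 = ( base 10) 185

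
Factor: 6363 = 3^2*7^1*101^1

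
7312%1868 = 1708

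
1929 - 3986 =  - 2057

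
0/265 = 0 = 0.00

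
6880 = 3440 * 2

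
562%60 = 22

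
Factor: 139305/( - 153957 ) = - 1255/1387 = - 5^1*19^( - 1 ) * 73^( - 1)* 251^1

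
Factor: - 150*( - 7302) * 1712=2^6*3^2*5^2*107^1*1217^1= 1875153600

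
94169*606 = 57066414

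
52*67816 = 3526432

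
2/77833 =2/77833= 0.00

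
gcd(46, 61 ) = 1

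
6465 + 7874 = 14339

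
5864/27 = 5864/27 = 217.19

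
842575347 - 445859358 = 396715989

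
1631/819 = 233/117 = 1.99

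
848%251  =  95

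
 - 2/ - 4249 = 2/4249 = 0.00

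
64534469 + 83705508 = 148239977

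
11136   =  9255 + 1881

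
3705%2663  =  1042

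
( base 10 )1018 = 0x3fa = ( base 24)1ia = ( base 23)1l6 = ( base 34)TW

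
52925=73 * 725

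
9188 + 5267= 14455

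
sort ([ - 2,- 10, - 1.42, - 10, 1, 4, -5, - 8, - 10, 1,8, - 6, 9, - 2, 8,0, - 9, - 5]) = [-10,-10,- 10, - 9,-8,  -  6,-5,-5, - 2, - 2, - 1.42, 0,1, 1, 4, 8,8,9]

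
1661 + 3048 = 4709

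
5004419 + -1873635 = 3130784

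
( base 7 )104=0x35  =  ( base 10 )53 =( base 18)2h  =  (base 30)1N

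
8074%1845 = 694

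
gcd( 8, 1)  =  1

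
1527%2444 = 1527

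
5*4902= 24510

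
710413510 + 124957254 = 835370764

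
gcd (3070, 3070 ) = 3070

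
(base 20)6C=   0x84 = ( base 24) 5c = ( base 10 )132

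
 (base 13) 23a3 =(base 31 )57c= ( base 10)5034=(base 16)13aa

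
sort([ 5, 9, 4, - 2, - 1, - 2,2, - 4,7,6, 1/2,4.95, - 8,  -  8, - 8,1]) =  [ - 8,- 8, - 8,  -  4, - 2,- 2,  -  1,1/2,1, 2,4,4.95,5, 6,7,9 ]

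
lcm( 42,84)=84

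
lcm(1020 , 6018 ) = 60180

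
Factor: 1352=2^3*13^2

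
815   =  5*163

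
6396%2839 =718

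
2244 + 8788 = 11032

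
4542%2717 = 1825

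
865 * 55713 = 48191745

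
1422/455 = 1422/455 = 3.13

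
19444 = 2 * 9722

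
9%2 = 1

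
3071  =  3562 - 491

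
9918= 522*19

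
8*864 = 6912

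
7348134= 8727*842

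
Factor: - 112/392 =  - 2^1*7^ (-1 )  =  - 2/7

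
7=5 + 2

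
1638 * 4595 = 7526610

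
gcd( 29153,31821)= 1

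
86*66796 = 5744456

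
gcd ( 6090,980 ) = 70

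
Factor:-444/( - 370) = 6/5 = 2^1 * 3^1 * 5^( - 1)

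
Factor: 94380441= 3^1*3229^1 *9743^1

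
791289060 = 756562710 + 34726350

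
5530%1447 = 1189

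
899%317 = 265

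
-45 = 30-75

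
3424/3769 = 3424/3769 =0.91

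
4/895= 4/895 =0.00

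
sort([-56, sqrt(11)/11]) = [ - 56,sqrt ( 11) /11 ] 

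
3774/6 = 629=629.00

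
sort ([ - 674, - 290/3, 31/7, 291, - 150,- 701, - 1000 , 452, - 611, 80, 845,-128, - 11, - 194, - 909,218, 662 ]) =[  -  1000, - 909, - 701, - 674, - 611, - 194, - 150, - 128,-290/3, - 11 , 31/7, 80, 218, 291,452, 662,845 ] 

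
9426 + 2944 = 12370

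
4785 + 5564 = 10349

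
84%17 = 16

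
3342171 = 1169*2859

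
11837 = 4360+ 7477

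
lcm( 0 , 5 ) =0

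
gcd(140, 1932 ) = 28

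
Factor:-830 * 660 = - 2^3*3^1*5^2*11^1*83^1 = -547800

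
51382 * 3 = 154146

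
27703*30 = 831090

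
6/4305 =2/1435 = 0.00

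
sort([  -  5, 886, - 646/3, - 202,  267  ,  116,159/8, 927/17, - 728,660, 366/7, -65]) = [ - 728, - 646/3, - 202, - 65 ,-5,  159/8, 366/7,  927/17,116,  267, 660,886 ] 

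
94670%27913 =10931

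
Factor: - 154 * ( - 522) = 2^2*3^2*7^1*11^1*29^1 = 80388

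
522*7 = 3654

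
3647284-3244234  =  403050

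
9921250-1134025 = 8787225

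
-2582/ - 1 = 2582/1  =  2582.00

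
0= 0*434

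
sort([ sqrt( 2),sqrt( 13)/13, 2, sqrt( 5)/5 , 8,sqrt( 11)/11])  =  [sqrt(13 ) /13, sqrt ( 11)/11,sqrt(5)/5, sqrt( 2), 2,8 ] 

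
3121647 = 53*58899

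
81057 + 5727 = 86784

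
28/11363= 28/11363 =0.00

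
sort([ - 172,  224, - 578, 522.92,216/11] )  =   [ -578,- 172,  216/11,  224, 522.92]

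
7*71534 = 500738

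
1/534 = 1/534=0.00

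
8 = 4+4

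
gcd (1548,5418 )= 774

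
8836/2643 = 3 + 907/2643= 3.34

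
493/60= 8  +  13/60 = 8.22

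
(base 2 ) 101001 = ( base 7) 56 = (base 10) 41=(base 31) 1a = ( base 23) 1i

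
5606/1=5606 = 5606.00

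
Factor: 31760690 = 2^1*5^1 * 13^1*244313^1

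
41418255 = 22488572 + 18929683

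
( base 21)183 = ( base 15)2AC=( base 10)612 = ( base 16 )264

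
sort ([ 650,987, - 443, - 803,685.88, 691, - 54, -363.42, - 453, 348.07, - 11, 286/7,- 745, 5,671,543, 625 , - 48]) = [  -  803, - 745, - 453, - 443,  -  363.42, - 54,  -  48, - 11, 5,286/7, 348.07,543, 625, 650,671, 685.88,691, 987 ] 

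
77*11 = 847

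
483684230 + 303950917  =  787635147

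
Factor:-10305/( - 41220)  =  2^(-2 )=1/4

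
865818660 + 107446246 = 973264906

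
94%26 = 16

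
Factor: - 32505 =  - 3^1*5^1* 11^1 * 197^1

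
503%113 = 51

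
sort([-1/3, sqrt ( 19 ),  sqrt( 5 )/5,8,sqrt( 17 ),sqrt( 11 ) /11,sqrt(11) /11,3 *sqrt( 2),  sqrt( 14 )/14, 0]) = [ - 1/3,0 , sqrt ( 14)/14,  sqrt( 11) /11, sqrt (11)/11,sqrt( 5)/5, sqrt ( 17),3*sqrt(2 ), sqrt( 19),8]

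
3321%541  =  75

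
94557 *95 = 8982915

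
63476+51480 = 114956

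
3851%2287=1564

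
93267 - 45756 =47511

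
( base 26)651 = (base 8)10133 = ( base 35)3em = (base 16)105B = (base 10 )4187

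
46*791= 36386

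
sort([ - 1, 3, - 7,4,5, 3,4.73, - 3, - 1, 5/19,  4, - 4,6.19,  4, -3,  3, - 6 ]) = [-7, - 6, - 4,  -  3, - 3, - 1, - 1,5/19,  3, 3, 3,4 , 4,  4,4.73,5,6.19 ]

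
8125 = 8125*1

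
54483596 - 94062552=-39578956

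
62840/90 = 698+2/9=698.22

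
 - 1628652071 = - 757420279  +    -  871231792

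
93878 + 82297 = 176175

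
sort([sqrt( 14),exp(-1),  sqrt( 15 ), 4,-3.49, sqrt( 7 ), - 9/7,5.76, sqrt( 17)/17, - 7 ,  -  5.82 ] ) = [ - 7, - 5.82, - 3.49, -9/7,sqrt(17)/17, exp( - 1),sqrt(7 ),sqrt(14), sqrt(15 ), 4,  5.76 ]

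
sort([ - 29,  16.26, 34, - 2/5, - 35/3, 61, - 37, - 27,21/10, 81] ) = [ - 37, - 29, - 27, - 35/3, - 2/5 , 21/10,16.26, 34, 61, 81]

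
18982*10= 189820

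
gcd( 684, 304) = 76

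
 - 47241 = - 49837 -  - 2596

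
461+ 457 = 918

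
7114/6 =3557/3 = 1185.67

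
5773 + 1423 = 7196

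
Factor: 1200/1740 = 20/29= 2^2 * 5^1*29^ (- 1)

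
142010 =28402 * 5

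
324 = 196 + 128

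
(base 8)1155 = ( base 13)38a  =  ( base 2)1001101101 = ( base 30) kl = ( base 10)621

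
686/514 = 343/257 = 1.33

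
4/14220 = 1/3555 = 0.00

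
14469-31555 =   -  17086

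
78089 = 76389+1700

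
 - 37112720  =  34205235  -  71317955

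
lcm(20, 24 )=120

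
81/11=81/11 = 7.36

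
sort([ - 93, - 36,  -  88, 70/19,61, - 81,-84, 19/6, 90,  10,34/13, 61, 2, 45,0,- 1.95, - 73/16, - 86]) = [ - 93,  -  88, - 86,  -  84, - 81, - 36, - 73/16, - 1.95, 0, 2, 34/13, 19/6,70/19, 10, 45,61,61, 90]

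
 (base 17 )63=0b1101001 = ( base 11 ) 96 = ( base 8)151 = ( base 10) 105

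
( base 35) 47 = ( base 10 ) 147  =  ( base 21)70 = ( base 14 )a7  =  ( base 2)10010011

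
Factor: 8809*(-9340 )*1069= -87953108140 = -2^2*5^1*23^1*383^1*467^1*1069^1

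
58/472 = 29/236 = 0.12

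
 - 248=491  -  739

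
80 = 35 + 45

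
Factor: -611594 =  - 2^1*59^1*71^1*73^1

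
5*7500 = 37500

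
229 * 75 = 17175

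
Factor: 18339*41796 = 766496844= 2^2*3^6*43^1*6113^1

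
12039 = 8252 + 3787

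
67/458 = 67/458 = 0.15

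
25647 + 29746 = 55393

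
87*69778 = 6070686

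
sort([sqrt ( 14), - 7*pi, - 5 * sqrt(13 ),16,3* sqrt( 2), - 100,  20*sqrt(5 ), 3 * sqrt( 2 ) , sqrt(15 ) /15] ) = [ - 100, - 7*pi, - 5 * sqrt(13 ),sqrt( 15 ) /15,sqrt ( 14 ),3 *sqrt(2), 3*sqrt(2), 16,20*sqrt( 5 )]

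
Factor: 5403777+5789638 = 11193415 = 5^1 * 397^1*5639^1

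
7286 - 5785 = 1501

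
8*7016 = 56128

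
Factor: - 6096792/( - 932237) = 2^3*3^1*13^1 *887^( - 1)*1051^(  -  1)*19541^1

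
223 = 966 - 743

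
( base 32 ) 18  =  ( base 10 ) 40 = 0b101000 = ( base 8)50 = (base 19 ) 22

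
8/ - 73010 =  - 4/36505 = - 0.00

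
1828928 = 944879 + 884049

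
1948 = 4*487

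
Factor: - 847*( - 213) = 180411 = 3^1*7^1*11^2*71^1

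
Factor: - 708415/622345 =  - 7457/6551 = - 6551^( - 1 ) * 7457^1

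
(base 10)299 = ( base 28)AJ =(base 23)d0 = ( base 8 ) 453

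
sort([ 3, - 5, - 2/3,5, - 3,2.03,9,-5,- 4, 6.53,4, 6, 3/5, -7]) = [-7,  -  5, - 5, - 4, - 3, - 2/3,  3/5,2.03,3,4, 5,6,6.53, 9]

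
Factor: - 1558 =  - 2^1*19^1*41^1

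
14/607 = 14/607 = 0.02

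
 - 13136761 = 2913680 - 16050441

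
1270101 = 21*60481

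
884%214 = 28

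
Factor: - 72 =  - 2^3*3^2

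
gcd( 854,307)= 1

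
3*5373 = 16119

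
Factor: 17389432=2^3*2173679^1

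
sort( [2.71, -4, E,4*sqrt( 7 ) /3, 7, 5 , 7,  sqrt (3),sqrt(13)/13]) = [ - 4,sqrt ( 13)/13,sqrt(3 ),2.71,E,4*sqrt(7)/3,5,7,7 ]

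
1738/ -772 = -869/386 = -  2.25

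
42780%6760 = 2220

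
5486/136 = 40 + 23/68 = 40.34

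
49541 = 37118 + 12423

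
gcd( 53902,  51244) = 2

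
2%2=0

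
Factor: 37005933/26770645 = 3^1*5^(  -  1)*11^( - 2)*89^1*44249^( -1 )*138599^1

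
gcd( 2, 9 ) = 1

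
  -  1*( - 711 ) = 711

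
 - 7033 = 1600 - 8633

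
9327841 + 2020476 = 11348317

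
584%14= 10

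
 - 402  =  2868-3270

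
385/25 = 15+2/5 = 15.40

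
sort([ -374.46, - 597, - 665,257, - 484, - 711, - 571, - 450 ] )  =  [ - 711, - 665, - 597, - 571, - 484,-450, - 374.46,257]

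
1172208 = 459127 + 713081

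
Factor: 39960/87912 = 5/11 = 5^1*11^(  -  1)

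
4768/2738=2384/1369 = 1.74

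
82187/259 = 11741/37 = 317.32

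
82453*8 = 659624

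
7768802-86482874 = -78714072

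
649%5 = 4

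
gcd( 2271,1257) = 3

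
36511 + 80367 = 116878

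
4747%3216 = 1531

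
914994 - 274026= 640968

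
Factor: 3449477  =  3449477^1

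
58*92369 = 5357402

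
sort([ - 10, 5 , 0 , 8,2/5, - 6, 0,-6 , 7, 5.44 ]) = [ - 10, - 6, - 6,  0, 0,2/5, 5 , 5.44,7, 8 ]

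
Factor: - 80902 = - 2^1*19^1*2129^1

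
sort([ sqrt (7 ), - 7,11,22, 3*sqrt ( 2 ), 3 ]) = [ - 7,sqrt(7),3, 3*sqrt( 2 ),11,22] 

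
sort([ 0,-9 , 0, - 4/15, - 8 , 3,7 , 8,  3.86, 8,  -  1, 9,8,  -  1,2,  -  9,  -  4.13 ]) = [ - 9,- 9, - 8,  -  4.13,-1 , - 1,-4/15, 0,  0,2,  3, 3.86,7,8,8,8,9]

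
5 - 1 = 4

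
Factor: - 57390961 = -57390961^1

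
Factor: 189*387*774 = 2^1 * 3^7* 7^1*43^2=56612682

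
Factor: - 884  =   - 2^2*13^1*17^1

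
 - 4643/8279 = -4643/8279 = - 0.56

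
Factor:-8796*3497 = -30759612 = -2^2*3^1*13^1*269^1*733^1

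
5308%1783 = 1742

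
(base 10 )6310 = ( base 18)118A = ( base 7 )24253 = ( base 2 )1100010100110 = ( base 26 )98i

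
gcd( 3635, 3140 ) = 5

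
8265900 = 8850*934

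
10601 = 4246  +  6355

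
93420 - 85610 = 7810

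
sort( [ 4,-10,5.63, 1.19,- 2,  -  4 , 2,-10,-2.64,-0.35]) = [ - 10,-10, - 4,-2.64, - 2,-0.35,1.19,2, 4,5.63 ] 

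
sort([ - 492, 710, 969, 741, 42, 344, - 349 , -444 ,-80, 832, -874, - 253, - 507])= [ - 874, - 507, - 492,  -  444, - 349,  -  253, - 80,42,344, 710,741,832, 969] 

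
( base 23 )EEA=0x1e3a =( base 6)55454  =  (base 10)7738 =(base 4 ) 1320322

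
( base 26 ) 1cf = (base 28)17N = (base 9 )1334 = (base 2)1111101011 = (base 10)1003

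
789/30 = 26 + 3/10  =  26.30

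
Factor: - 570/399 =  -10/7 = - 2^1*5^1  *  7^( - 1)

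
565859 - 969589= - 403730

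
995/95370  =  199/19074 = 0.01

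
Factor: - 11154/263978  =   - 3/71 = - 3^1*  71^( - 1)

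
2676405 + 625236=3301641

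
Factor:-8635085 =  - 5^1 * 431^1*4007^1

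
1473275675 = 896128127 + 577147548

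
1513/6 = 1513/6 = 252.17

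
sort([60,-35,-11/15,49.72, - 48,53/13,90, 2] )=[ - 48, - 35, -11/15,  2, 53/13,49.72,60, 90] 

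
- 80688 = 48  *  ( - 1681)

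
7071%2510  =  2051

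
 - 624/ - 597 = 1 + 9/199 = 1.05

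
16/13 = 16/13 = 1.23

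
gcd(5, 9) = 1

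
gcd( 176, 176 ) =176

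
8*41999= 335992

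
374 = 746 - 372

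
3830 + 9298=13128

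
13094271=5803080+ 7291191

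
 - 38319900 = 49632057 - 87951957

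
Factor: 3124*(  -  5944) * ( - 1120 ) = 2^10 * 5^1 *7^1*11^1 * 71^1*743^1 = 20797342720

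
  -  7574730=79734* ( - 95 )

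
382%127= 1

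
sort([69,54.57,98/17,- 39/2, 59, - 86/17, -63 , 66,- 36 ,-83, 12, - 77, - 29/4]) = [ - 83, - 77, - 63,-36, - 39/2 , - 29/4 , - 86/17,98/17,12,54.57,59 , 66,69 ] 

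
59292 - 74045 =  - 14753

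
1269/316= 1269/316 = 4.02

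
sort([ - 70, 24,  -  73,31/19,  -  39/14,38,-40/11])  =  [ - 73, - 70, -40/11 ,- 39/14,31/19, 24,38] 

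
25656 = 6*4276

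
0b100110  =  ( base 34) 14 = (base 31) 17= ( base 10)38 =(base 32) 16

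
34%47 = 34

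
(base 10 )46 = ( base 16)2e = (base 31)1F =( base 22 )22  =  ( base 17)2c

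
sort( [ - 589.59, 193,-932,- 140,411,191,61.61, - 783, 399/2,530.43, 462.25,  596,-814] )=[ -932,-814, - 783, - 589.59,-140,61.61,191, 193,399/2, 411 , 462.25, 530.43, 596 ]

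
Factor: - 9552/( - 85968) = 1/9 = 3^( -2)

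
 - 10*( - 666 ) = 6660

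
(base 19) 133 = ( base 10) 421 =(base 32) d5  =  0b110100101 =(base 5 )3141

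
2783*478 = 1330274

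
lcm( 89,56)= 4984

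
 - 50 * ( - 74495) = 3724750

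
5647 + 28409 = 34056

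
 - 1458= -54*27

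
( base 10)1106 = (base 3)1111222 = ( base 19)314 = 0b10001010010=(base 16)452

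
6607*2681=17713367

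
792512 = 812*976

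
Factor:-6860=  - 2^2 * 5^1 * 7^3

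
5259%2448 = 363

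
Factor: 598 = 2^1*13^1*23^1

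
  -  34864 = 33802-68666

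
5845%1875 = 220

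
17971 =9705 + 8266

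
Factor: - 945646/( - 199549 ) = 962/203 =2^1*7^(- 1 )*13^1 * 29^( - 1)*37^1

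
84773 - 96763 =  - 11990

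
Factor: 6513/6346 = 39/38 =2^( - 1)*3^1*13^1 * 19^ ( - 1)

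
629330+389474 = 1018804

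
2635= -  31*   ( - 85 )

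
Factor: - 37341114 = - 2^1*3^1 * 43^1*101^1*1433^1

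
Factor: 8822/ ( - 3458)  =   - 7^(-1)*11^1*13^( - 1)*19^( - 1) * 401^1 = - 4411/1729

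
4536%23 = 5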